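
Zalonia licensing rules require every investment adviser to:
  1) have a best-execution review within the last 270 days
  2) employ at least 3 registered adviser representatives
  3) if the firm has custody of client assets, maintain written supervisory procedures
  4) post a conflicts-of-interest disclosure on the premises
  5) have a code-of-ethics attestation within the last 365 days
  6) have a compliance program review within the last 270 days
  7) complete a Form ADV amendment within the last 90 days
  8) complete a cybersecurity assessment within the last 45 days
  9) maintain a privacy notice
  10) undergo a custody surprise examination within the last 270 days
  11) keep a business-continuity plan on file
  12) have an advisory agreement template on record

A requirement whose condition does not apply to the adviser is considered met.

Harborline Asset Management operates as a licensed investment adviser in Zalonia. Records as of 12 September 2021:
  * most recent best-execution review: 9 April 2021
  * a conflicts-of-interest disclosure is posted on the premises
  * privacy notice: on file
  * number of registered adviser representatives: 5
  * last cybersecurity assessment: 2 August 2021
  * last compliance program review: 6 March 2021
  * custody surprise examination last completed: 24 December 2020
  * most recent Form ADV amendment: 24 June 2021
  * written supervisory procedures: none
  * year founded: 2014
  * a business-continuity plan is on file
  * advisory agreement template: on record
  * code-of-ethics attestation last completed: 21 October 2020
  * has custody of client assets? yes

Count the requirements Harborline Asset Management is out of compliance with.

1

1. best-execution review 156 days ago vs limit 270 → met
2. registered adviser representatives 5 ≥ 3 → met
3. condition 'has custody of client assets' holds; written supervisory procedures absent → not met
4. conflicts-of-interest disclosure present → met
5. code-of-ethics attestation 326 days ago vs limit 365 → met
6. compliance program review 190 days ago vs limit 270 → met
7. Form ADV amendment 80 days ago vs limit 90 → met
8. cybersecurity assessment 41 days ago vs limit 45 → met
9. privacy notice present → met
10. custody surprise examination 262 days ago vs limit 270 → met
11. business-continuity plan present → met
12. advisory agreement template present → met
Not met: 1 of 12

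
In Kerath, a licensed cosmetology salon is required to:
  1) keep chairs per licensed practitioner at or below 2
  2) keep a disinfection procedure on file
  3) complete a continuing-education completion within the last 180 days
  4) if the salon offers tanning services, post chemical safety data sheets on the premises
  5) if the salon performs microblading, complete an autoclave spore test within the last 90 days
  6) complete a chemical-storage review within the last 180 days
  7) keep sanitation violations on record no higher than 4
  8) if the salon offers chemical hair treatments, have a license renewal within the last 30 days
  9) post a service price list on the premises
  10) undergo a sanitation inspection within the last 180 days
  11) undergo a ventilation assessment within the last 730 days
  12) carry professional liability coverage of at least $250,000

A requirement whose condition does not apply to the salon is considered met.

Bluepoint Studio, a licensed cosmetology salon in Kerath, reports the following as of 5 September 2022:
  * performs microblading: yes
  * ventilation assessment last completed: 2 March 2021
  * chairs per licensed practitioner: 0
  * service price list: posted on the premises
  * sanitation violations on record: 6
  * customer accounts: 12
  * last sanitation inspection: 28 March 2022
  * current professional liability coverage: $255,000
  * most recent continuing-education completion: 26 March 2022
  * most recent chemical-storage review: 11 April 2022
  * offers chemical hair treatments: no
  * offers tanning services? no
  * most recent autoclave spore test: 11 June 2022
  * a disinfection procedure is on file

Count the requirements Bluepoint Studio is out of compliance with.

1

1. chairs per licensed practitioner 0 ≤ 2 → met
2. disinfection procedure present → met
3. continuing-education completion 163 days ago vs limit 180 → met
4. condition 'offers tanning services' does not hold → requirement n/a → met
5. condition 'performs microblading' holds; autoclave spore test 86 days ago vs limit 90 → met
6. chemical-storage review 147 days ago vs limit 180 → met
7. sanitation violations on record 6 > 4 → not met
8. condition 'offers chemical hair treatments' does not hold → requirement n/a → met
9. service price list present → met
10. sanitation inspection 161 days ago vs limit 180 → met
11. ventilation assessment 552 days ago vs limit 730 → met
12. professional liability coverage $255,000 ≥ $250,000 → met
Not met: 1 of 12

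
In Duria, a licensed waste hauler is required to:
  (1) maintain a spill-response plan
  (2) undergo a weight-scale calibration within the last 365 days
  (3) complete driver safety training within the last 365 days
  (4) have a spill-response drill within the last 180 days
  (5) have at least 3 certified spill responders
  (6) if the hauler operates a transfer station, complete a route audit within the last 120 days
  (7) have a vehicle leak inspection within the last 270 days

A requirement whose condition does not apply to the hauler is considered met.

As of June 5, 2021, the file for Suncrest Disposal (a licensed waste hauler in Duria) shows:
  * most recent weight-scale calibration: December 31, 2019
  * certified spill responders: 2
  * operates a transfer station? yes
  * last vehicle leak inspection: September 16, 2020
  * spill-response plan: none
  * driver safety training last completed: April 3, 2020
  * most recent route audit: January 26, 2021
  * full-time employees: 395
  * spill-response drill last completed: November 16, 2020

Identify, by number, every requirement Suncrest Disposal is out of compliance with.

1, 2, 3, 4, 5, 6

1. spill-response plan absent → not met
2. weight-scale calibration 522 days ago vs limit 365 → not met
3. driver safety training 428 days ago vs limit 365 → not met
4. spill-response drill 201 days ago vs limit 180 → not met
5. certified spill responders 2 < 3 → not met
6. condition 'operates a transfer station' holds; route audit 130 days ago vs limit 120 → not met
7. vehicle leak inspection 262 days ago vs limit 270 → met
Not met: 1, 2, 3, 4, 5, 6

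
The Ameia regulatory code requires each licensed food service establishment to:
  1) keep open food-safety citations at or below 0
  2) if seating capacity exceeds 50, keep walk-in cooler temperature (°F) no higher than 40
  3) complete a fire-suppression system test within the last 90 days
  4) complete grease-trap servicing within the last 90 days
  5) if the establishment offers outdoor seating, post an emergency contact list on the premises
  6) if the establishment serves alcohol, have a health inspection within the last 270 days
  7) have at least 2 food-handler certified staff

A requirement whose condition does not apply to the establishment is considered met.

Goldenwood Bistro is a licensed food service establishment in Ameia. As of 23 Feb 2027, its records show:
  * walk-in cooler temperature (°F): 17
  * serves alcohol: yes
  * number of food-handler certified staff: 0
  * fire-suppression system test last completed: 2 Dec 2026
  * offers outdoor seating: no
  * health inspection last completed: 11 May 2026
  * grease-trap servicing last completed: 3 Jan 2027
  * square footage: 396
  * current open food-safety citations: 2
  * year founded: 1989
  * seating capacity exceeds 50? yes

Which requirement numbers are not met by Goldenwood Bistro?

1. open food-safety citations 2 > 0 → not met
2. condition 'seating capacity exceeds 50' holds; walk-in cooler temperature (°F) 17 ≤ 40 → met
3. fire-suppression system test 83 days ago vs limit 90 → met
4. grease-trap servicing 51 days ago vs limit 90 → met
5. condition 'offers outdoor seating' does not hold → requirement n/a → met
6. condition 'serves alcohol' holds; health inspection 288 days ago vs limit 270 → not met
7. food-handler certified staff 0 < 2 → not met
Not met: 1, 6, 7

1, 6, 7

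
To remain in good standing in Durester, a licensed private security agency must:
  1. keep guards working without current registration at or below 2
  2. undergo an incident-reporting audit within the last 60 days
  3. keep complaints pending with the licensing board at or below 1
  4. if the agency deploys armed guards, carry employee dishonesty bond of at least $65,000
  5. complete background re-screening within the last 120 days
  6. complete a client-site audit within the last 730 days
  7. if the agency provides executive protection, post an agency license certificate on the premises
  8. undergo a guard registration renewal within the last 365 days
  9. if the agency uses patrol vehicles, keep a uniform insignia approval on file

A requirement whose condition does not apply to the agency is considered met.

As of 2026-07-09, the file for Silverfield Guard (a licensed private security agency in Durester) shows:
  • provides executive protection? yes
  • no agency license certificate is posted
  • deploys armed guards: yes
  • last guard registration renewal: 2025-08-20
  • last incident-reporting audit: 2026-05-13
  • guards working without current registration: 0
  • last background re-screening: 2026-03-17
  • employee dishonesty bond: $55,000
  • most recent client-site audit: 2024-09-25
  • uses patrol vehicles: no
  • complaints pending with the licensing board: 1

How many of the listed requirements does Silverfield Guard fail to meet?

1. guards working without current registration 0 ≤ 2 → met
2. incident-reporting audit 57 days ago vs limit 60 → met
3. complaints pending with the licensing board 1 ≤ 1 → met
4. condition 'deploys armed guards' holds; employee dishonesty bond $55,000 < $65,000 → not met
5. background re-screening 114 days ago vs limit 120 → met
6. client-site audit 652 days ago vs limit 730 → met
7. condition 'provides executive protection' holds; agency license certificate absent → not met
8. guard registration renewal 323 days ago vs limit 365 → met
9. condition 'uses patrol vehicles' does not hold → requirement n/a → met
Not met: 2 of 9

2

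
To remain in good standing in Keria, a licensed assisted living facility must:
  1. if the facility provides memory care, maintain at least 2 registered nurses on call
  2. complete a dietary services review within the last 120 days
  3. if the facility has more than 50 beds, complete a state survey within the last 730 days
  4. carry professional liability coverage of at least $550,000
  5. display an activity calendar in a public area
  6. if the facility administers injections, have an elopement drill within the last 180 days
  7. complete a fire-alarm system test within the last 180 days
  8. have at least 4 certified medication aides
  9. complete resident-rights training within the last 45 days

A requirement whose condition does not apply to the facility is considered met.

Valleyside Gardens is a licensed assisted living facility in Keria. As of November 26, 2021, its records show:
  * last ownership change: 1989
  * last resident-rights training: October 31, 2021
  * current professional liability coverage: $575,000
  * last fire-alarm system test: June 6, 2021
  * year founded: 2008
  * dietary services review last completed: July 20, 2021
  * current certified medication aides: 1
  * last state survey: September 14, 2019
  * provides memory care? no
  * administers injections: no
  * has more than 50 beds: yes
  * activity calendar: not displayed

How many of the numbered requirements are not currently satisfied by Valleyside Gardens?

1. condition 'provides memory care' does not hold → requirement n/a → met
2. dietary services review 129 days ago vs limit 120 → not met
3. condition 'has more than 50 beds' holds; state survey 804 days ago vs limit 730 → not met
4. professional liability coverage $575,000 ≥ $550,000 → met
5. activity calendar absent → not met
6. condition 'administers injections' does not hold → requirement n/a → met
7. fire-alarm system test 173 days ago vs limit 180 → met
8. certified medication aides 1 < 4 → not met
9. resident-rights training 26 days ago vs limit 45 → met
Not met: 4 of 9

4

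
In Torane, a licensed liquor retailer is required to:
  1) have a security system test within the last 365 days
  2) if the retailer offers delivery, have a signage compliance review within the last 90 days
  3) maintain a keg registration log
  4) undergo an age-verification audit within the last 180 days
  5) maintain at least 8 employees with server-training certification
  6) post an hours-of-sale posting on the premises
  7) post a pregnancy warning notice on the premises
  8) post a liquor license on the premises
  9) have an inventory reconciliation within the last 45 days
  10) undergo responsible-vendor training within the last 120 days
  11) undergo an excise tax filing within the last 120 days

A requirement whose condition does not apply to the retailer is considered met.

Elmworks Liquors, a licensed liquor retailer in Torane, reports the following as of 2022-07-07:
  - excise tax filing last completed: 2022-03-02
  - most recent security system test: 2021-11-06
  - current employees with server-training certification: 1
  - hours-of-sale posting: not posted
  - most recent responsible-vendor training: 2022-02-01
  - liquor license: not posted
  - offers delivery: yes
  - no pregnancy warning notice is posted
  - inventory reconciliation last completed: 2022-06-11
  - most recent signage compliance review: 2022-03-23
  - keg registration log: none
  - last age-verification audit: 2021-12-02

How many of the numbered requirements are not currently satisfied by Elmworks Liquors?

1. security system test 243 days ago vs limit 365 → met
2. condition 'offers delivery' holds; signage compliance review 106 days ago vs limit 90 → not met
3. keg registration log absent → not met
4. age-verification audit 217 days ago vs limit 180 → not met
5. employees with server-training certification 1 < 8 → not met
6. hours-of-sale posting absent → not met
7. pregnancy warning notice absent → not met
8. liquor license absent → not met
9. inventory reconciliation 26 days ago vs limit 45 → met
10. responsible-vendor training 156 days ago vs limit 120 → not met
11. excise tax filing 127 days ago vs limit 120 → not met
Not met: 9 of 11

9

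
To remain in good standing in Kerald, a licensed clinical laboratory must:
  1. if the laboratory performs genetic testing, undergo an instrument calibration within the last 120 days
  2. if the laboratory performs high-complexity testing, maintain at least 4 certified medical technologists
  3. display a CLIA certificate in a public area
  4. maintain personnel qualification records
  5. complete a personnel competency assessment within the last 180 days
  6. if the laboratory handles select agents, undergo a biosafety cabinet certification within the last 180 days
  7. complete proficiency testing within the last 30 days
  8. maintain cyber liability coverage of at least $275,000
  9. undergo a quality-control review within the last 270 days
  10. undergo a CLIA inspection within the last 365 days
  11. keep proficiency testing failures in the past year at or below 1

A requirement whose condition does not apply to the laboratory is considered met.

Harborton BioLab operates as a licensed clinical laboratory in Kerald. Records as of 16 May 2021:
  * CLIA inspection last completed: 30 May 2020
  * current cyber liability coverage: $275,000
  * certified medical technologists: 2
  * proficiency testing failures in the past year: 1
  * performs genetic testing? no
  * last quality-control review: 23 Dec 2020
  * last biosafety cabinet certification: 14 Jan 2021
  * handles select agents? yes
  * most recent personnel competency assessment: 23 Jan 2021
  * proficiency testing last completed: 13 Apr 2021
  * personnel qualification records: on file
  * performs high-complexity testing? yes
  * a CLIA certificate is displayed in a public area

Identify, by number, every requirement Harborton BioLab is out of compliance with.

1. condition 'performs genetic testing' does not hold → requirement n/a → met
2. condition 'performs high-complexity testing' holds; certified medical technologists 2 < 4 → not met
3. CLIA certificate present → met
4. personnel qualification records present → met
5. personnel competency assessment 113 days ago vs limit 180 → met
6. condition 'handles select agents' holds; biosafety cabinet certification 122 days ago vs limit 180 → met
7. proficiency testing 33 days ago vs limit 30 → not met
8. cyber liability coverage $275,000 ≥ $275,000 → met
9. quality-control review 144 days ago vs limit 270 → met
10. CLIA inspection 351 days ago vs limit 365 → met
11. proficiency testing failures in the past year 1 ≤ 1 → met
Not met: 2, 7

2, 7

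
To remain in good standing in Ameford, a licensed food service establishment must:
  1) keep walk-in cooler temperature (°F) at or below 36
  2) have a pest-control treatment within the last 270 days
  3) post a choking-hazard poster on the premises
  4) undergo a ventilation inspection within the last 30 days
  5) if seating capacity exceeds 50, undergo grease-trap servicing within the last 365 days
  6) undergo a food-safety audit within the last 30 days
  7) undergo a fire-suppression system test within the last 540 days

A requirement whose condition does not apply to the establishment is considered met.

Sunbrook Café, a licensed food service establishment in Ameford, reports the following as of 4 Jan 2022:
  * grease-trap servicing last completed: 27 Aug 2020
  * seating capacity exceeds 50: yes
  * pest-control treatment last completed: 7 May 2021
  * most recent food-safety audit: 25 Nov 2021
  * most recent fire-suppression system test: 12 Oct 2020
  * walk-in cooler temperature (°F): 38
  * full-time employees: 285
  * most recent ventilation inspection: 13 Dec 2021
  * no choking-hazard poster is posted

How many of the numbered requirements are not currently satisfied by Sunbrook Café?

1. walk-in cooler temperature (°F) 38 > 36 → not met
2. pest-control treatment 242 days ago vs limit 270 → met
3. choking-hazard poster absent → not met
4. ventilation inspection 22 days ago vs limit 30 → met
5. condition 'seating capacity exceeds 50' holds; grease-trap servicing 495 days ago vs limit 365 → not met
6. food-safety audit 40 days ago vs limit 30 → not met
7. fire-suppression system test 449 days ago vs limit 540 → met
Not met: 4 of 7

4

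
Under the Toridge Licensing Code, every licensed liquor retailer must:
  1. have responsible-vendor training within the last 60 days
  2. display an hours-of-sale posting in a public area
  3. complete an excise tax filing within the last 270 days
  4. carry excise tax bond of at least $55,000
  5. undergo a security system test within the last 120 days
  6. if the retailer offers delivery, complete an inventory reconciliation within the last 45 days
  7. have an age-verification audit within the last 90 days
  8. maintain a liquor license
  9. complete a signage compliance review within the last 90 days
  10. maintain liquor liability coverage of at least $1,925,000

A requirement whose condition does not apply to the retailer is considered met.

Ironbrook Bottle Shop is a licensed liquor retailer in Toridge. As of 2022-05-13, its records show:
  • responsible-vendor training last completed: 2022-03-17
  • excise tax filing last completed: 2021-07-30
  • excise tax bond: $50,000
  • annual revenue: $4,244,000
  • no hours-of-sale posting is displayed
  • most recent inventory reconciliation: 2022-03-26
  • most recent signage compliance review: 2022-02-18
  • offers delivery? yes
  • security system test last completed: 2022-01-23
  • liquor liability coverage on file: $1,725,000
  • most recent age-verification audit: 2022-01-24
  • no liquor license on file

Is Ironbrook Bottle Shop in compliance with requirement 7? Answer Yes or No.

7. age-verification audit 109 days ago vs limit 90 → not met

No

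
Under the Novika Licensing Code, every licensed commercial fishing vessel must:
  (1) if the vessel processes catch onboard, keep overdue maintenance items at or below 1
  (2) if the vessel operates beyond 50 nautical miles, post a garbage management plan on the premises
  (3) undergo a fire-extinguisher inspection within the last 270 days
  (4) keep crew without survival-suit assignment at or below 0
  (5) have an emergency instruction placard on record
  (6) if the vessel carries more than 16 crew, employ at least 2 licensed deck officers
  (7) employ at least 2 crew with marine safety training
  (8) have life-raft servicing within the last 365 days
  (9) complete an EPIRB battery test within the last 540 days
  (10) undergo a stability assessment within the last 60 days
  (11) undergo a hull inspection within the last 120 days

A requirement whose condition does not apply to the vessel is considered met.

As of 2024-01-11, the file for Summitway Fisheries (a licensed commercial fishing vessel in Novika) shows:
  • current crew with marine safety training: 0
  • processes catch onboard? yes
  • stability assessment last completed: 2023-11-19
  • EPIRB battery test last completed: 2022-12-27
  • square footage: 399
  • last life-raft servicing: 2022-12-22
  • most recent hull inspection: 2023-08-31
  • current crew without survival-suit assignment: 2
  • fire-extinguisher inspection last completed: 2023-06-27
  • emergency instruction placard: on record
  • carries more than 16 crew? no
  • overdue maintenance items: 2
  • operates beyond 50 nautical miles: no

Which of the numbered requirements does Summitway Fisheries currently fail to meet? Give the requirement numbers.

1, 4, 7, 8, 11

1. condition 'processes catch onboard' holds; overdue maintenance items 2 > 1 → not met
2. condition 'operates beyond 50 nautical miles' does not hold → requirement n/a → met
3. fire-extinguisher inspection 198 days ago vs limit 270 → met
4. crew without survival-suit assignment 2 > 0 → not met
5. emergency instruction placard present → met
6. condition 'carries more than 16 crew' does not hold → requirement n/a → met
7. crew with marine safety training 0 < 2 → not met
8. life-raft servicing 385 days ago vs limit 365 → not met
9. EPIRB battery test 380 days ago vs limit 540 → met
10. stability assessment 53 days ago vs limit 60 → met
11. hull inspection 133 days ago vs limit 120 → not met
Not met: 1, 4, 7, 8, 11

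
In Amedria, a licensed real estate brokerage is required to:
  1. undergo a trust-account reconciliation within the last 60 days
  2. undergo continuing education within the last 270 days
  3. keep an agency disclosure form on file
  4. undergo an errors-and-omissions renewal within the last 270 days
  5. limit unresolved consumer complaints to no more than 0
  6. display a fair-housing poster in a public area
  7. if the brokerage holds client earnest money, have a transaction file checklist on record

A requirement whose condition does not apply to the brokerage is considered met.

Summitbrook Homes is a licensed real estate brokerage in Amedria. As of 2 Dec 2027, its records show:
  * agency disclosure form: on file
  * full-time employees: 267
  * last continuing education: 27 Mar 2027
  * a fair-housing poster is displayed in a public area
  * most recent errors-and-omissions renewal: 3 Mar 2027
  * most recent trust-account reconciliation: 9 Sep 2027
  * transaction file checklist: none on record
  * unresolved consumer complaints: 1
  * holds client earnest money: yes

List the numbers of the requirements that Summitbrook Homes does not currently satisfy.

1, 4, 5, 7

1. trust-account reconciliation 84 days ago vs limit 60 → not met
2. continuing education 250 days ago vs limit 270 → met
3. agency disclosure form present → met
4. errors-and-omissions renewal 274 days ago vs limit 270 → not met
5. unresolved consumer complaints 1 > 0 → not met
6. fair-housing poster present → met
7. condition 'holds client earnest money' holds; transaction file checklist absent → not met
Not met: 1, 4, 5, 7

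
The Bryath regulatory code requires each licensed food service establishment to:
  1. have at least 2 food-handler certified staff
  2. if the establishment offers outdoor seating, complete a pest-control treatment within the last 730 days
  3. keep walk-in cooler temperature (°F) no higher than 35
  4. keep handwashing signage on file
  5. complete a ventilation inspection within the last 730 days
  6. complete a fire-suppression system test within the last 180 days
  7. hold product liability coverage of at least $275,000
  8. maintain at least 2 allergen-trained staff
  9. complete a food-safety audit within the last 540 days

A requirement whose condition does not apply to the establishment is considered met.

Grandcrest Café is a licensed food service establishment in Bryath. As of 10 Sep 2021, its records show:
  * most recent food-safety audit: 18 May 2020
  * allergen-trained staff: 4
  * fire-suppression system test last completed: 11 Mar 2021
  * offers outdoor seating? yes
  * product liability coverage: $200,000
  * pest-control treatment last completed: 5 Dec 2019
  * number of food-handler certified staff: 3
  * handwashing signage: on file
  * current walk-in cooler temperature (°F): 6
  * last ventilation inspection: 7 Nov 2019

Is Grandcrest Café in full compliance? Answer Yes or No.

1. food-handler certified staff 3 ≥ 2 → met
2. condition 'offers outdoor seating' holds; pest-control treatment 645 days ago vs limit 730 → met
3. walk-in cooler temperature (°F) 6 ≤ 35 → met
4. handwashing signage present → met
5. ventilation inspection 673 days ago vs limit 730 → met
6. fire-suppression system test 183 days ago vs limit 180 → not met
7. product liability coverage $200,000 < $275,000 → not met
8. allergen-trained staff 4 ≥ 2 → met
9. food-safety audit 480 days ago vs limit 540 → met
Not met: 6, 7

No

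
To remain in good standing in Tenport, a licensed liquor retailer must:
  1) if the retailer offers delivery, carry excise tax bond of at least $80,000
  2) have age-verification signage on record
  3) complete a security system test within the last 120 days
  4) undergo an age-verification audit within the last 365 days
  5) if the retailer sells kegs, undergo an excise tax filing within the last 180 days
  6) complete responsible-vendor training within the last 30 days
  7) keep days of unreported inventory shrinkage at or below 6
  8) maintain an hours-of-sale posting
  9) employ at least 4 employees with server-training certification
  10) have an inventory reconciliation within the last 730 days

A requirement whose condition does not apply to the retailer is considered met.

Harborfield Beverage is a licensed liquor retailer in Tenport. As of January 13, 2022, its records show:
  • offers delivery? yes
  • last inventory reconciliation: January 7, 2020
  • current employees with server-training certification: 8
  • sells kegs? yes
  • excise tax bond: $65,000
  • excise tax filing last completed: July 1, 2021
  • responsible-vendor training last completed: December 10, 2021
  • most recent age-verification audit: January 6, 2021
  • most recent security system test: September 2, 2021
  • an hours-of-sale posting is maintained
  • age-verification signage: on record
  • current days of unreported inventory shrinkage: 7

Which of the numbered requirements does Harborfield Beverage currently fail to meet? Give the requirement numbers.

1, 3, 4, 5, 6, 7, 10

1. condition 'offers delivery' holds; excise tax bond $65,000 < $80,000 → not met
2. age-verification signage present → met
3. security system test 133 days ago vs limit 120 → not met
4. age-verification audit 372 days ago vs limit 365 → not met
5. condition 'sells kegs' holds; excise tax filing 196 days ago vs limit 180 → not met
6. responsible-vendor training 34 days ago vs limit 30 → not met
7. days of unreported inventory shrinkage 7 > 6 → not met
8. hours-of-sale posting present → met
9. employees with server-training certification 8 ≥ 4 → met
10. inventory reconciliation 737 days ago vs limit 730 → not met
Not met: 1, 3, 4, 5, 6, 7, 10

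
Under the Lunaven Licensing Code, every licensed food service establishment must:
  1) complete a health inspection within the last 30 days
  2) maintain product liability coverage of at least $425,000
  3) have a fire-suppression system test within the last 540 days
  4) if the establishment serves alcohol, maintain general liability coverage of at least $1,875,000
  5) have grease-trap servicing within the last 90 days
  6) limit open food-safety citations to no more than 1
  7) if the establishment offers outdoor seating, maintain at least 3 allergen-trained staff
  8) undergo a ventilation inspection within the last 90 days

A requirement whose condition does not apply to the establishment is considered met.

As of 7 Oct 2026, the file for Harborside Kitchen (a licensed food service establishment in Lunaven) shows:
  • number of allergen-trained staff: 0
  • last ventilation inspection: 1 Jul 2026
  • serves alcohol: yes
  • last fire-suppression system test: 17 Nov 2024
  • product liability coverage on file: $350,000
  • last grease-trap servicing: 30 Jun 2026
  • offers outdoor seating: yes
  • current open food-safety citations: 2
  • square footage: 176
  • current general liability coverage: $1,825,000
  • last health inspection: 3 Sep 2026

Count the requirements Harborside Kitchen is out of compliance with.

8

1. health inspection 34 days ago vs limit 30 → not met
2. product liability coverage $350,000 < $425,000 → not met
3. fire-suppression system test 689 days ago vs limit 540 → not met
4. condition 'serves alcohol' holds; general liability coverage $1,825,000 < $1,875,000 → not met
5. grease-trap servicing 99 days ago vs limit 90 → not met
6. open food-safety citations 2 > 1 → not met
7. condition 'offers outdoor seating' holds; allergen-trained staff 0 < 3 → not met
8. ventilation inspection 98 days ago vs limit 90 → not met
Not met: 8 of 8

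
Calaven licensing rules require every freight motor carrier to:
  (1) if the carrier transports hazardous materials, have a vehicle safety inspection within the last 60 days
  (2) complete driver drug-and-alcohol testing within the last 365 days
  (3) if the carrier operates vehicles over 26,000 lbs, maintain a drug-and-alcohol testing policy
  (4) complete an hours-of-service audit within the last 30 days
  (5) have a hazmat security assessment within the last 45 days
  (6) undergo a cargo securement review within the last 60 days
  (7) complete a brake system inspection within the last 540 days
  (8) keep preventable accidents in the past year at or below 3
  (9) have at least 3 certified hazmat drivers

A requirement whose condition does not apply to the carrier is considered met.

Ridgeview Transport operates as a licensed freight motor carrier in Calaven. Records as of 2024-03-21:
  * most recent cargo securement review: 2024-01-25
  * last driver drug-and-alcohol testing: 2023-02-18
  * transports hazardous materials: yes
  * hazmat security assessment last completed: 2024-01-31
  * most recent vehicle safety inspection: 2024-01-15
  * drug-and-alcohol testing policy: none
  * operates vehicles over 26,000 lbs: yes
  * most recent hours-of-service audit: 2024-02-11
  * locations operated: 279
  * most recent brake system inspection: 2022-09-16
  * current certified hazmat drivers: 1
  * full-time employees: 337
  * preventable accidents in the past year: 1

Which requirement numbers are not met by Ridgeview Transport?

1. condition 'transports hazardous materials' holds; vehicle safety inspection 66 days ago vs limit 60 → not met
2. driver drug-and-alcohol testing 397 days ago vs limit 365 → not met
3. condition 'operates vehicles over 26,000 lbs' holds; drug-and-alcohol testing policy absent → not met
4. hours-of-service audit 39 days ago vs limit 30 → not met
5. hazmat security assessment 50 days ago vs limit 45 → not met
6. cargo securement review 56 days ago vs limit 60 → met
7. brake system inspection 552 days ago vs limit 540 → not met
8. preventable accidents in the past year 1 ≤ 3 → met
9. certified hazmat drivers 1 < 3 → not met
Not met: 1, 2, 3, 4, 5, 7, 9

1, 2, 3, 4, 5, 7, 9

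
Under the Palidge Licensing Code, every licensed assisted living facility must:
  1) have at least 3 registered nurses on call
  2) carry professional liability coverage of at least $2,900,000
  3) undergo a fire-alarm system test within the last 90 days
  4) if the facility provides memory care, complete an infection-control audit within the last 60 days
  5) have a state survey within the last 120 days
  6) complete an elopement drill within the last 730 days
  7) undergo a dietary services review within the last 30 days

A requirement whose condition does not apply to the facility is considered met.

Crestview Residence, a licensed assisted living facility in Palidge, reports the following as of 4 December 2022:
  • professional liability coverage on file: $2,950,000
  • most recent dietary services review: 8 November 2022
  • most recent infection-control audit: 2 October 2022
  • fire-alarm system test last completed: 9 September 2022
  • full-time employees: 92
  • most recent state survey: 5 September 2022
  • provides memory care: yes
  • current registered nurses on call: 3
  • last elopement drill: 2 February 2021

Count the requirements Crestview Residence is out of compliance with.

1. registered nurses on call 3 ≥ 3 → met
2. professional liability coverage $2,950,000 ≥ $2,900,000 → met
3. fire-alarm system test 86 days ago vs limit 90 → met
4. condition 'provides memory care' holds; infection-control audit 63 days ago vs limit 60 → not met
5. state survey 90 days ago vs limit 120 → met
6. elopement drill 670 days ago vs limit 730 → met
7. dietary services review 26 days ago vs limit 30 → met
Not met: 1 of 7

1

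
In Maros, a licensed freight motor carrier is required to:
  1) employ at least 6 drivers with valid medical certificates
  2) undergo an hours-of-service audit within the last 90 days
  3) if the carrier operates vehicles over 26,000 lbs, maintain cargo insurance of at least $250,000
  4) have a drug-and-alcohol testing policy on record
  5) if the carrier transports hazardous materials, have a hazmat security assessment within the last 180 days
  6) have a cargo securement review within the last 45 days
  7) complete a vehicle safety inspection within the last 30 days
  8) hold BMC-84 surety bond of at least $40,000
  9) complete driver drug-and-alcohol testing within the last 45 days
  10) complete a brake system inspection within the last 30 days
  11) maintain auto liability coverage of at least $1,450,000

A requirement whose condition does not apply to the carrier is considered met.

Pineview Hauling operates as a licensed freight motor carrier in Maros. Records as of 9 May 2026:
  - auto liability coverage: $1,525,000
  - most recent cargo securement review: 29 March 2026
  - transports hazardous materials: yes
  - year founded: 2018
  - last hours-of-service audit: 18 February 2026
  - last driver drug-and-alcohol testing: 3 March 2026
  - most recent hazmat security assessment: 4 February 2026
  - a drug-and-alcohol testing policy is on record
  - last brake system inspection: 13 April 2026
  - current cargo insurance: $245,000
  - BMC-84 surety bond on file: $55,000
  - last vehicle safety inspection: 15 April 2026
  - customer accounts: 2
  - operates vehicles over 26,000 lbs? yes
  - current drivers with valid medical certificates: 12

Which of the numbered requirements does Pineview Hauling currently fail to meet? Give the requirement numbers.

1. drivers with valid medical certificates 12 ≥ 6 → met
2. hours-of-service audit 80 days ago vs limit 90 → met
3. condition 'operates vehicles over 26,000 lbs' holds; cargo insurance $245,000 < $250,000 → not met
4. drug-and-alcohol testing policy present → met
5. condition 'transports hazardous materials' holds; hazmat security assessment 94 days ago vs limit 180 → met
6. cargo securement review 41 days ago vs limit 45 → met
7. vehicle safety inspection 24 days ago vs limit 30 → met
8. BMC-84 surety bond $55,000 ≥ $40,000 → met
9. driver drug-and-alcohol testing 67 days ago vs limit 45 → not met
10. brake system inspection 26 days ago vs limit 30 → met
11. auto liability coverage $1,525,000 ≥ $1,450,000 → met
Not met: 3, 9

3, 9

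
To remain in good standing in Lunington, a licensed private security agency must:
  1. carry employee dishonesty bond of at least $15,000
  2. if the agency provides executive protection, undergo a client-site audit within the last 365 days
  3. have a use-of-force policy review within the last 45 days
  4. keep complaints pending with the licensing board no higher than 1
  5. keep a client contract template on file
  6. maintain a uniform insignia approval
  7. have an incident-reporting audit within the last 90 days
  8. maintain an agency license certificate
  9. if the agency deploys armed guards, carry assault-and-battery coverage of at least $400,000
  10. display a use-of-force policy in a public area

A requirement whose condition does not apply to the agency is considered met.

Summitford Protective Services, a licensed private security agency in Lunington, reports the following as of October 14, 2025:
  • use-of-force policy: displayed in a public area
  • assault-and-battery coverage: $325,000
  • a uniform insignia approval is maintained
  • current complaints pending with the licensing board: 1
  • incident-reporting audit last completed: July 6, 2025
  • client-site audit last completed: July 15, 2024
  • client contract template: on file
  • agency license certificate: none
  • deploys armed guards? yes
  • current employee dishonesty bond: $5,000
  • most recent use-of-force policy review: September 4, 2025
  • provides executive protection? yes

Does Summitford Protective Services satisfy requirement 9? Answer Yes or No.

No

9. condition 'deploys armed guards' holds; assault-and-battery coverage $325,000 < $400,000 → not met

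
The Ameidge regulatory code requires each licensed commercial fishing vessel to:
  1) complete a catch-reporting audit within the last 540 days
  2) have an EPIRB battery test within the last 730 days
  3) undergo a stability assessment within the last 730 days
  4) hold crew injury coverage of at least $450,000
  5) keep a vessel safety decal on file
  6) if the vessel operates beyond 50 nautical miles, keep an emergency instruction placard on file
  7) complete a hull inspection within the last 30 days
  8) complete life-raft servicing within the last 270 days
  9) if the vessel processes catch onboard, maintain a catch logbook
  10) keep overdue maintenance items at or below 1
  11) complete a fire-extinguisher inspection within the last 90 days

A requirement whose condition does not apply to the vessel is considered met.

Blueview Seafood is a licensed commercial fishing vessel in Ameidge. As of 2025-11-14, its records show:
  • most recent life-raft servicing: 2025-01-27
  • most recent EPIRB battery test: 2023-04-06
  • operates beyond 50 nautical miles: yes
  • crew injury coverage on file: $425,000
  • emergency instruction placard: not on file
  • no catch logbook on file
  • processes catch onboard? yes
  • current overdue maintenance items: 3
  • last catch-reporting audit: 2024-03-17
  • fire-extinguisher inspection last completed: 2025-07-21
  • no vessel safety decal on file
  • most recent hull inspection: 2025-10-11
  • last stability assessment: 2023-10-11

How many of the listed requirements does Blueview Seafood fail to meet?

1. catch-reporting audit 607 days ago vs limit 540 → not met
2. EPIRB battery test 953 days ago vs limit 730 → not met
3. stability assessment 765 days ago vs limit 730 → not met
4. crew injury coverage $425,000 < $450,000 → not met
5. vessel safety decal absent → not met
6. condition 'operates beyond 50 nautical miles' holds; emergency instruction placard absent → not met
7. hull inspection 34 days ago vs limit 30 → not met
8. life-raft servicing 291 days ago vs limit 270 → not met
9. condition 'processes catch onboard' holds; catch logbook absent → not met
10. overdue maintenance items 3 > 1 → not met
11. fire-extinguisher inspection 116 days ago vs limit 90 → not met
Not met: 11 of 11

11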